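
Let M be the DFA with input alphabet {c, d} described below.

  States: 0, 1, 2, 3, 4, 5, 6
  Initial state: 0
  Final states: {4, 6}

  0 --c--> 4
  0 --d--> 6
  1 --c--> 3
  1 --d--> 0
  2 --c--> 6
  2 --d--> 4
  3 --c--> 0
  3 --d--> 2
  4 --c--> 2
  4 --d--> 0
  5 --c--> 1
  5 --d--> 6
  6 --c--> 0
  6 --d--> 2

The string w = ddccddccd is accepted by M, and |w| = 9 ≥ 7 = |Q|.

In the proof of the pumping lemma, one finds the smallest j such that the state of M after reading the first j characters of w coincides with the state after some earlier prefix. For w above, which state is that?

6

Run of M on w = d d c c d d c c d:
  step 0: 0  (start)
  step 1: 6  (read d: 0→6)
  step 2: 2  (read d: 6→2)
  step 3: 6  (read c: 2→6)   ← first repeat (6 seen earlier)
  step 4: 0  (read c: 6→0)
  step 5: 6  (read d: 0→6)
  step 6: 2  (read d: 6→2)
  step 7: 6  (read c: 2→6)
  step 8: 0  (read c: 6→0)
  step 9: 6  (read d: 0→6)

The earliest repeat is at step j = 3: M is in 6, which it already visited at step i = 1.
Since M has 7 states, any run of length ≥ 7 visits 7+1 states, so by pigeonhole some state repeats within the first 7 steps — that repeat gives the pumpable loop.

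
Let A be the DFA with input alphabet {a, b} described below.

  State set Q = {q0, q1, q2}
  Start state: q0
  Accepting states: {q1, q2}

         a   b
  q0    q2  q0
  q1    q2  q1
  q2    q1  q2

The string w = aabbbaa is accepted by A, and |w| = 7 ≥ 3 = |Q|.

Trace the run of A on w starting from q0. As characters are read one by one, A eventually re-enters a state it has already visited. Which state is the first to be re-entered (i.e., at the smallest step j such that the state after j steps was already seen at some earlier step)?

Run of A on w = a a b b b a a:
  step 0: q0  (start)
  step 1: q2  (read a: q0→q2)
  step 2: q1  (read a: q2→q1)
  step 3: q1  (read b: q1→q1)   ← first repeat (q1 seen earlier)
  step 4: q1  (read b: q1→q1)
  step 5: q1  (read b: q1→q1)
  step 6: q2  (read a: q1→q2)
  step 7: q1  (read a: q2→q1)

The earliest repeat is at step j = 3: A is in q1, which it already visited at step i = 2.
With |Q| = 3, pigeonhole forces a state repeat no later than step 3; the substring read between the first and second visits to that state can be pumped.

q1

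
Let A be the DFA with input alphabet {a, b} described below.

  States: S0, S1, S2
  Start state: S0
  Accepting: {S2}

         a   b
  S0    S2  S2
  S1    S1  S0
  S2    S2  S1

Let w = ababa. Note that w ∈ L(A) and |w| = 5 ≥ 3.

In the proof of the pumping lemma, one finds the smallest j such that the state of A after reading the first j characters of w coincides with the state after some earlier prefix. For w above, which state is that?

Run of A on w = a b a b a:
  step 0: S0  (start)
  step 1: S2  (read a: S0→S2)
  step 2: S1  (read b: S2→S1)
  step 3: S1  (read a: S1→S1)   ← first repeat (S1 seen earlier)
  step 4: S0  (read b: S1→S0)
  step 5: S2  (read a: S0→S2)

The earliest repeat is at step j = 3: A is in S1, which it already visited at step i = 2.
With |Q| = 3, pigeonhole forces a state repeat no later than step 3; the substring read between the first and second visits to that state can be pumped.

S1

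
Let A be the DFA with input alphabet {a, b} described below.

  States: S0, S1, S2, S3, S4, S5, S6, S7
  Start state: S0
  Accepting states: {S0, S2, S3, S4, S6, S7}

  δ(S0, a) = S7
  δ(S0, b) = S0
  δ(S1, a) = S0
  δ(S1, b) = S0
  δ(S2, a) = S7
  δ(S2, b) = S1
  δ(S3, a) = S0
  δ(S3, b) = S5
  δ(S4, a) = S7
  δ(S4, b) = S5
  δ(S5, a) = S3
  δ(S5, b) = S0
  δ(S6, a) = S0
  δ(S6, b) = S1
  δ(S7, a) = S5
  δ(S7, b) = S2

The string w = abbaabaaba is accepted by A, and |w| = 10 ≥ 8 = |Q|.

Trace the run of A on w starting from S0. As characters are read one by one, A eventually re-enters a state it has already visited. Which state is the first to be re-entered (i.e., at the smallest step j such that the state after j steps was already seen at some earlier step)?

Run of A on w = a b b a a b a a b a:
  step 0: S0  (start)
  step 1: S7  (read a: S0→S7)
  step 2: S2  (read b: S7→S2)
  step 3: S1  (read b: S2→S1)
  step 4: S0  (read a: S1→S0)   ← first repeat (S0 seen earlier)
  step 5: S7  (read a: S0→S7)
  step 6: S2  (read b: S7→S2)
  step 7: S7  (read a: S2→S7)
  step 8: S5  (read a: S7→S5)
  step 9: S0  (read b: S5→S0)
  step 10: S7  (read a: S0→S7)

The earliest repeat is at step j = 4: A is in S0, which it already visited at step i = 0.
With |Q| = 8, pigeonhole forces a state repeat no later than step 8; the substring read between the first and second visits to that state can be pumped.

S0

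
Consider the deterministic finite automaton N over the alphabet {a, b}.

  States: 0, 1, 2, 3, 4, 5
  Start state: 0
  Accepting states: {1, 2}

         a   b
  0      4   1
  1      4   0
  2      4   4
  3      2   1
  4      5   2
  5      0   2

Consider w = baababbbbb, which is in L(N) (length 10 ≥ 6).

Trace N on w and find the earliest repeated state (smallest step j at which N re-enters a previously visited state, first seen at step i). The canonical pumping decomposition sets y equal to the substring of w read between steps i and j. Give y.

aba

Run of N on w = b a a b a b b b b b:
  step 0: 0  (start)
  step 1: 1  (read b: 0→1)
  step 2: 4  (read a: 1→4)
  step 3: 5  (read a: 4→5)
  step 4: 2  (read b: 5→2)
  step 5: 4  (read a: 2→4)   ← first repeat (4 seen earlier)
  step 6: 2  (read b: 4→2)
  step 7: 4  (read b: 2→4)
  step 8: 2  (read b: 4→2)
  step 9: 4  (read b: 2→4)
  step 10: 2  (read b: 4→2)

So i = 2, j = 5, giving x = w[0:2] = ba, y = w[2:5] = aba, z = w[5:10] = bbbbb.
Check: |xy| = 5 ≤ 6 and |y| = 3 ≥ 1. Reading y takes N from 4 back to 4, so every xyⁱz is accepted.
Pumping length from the standard proof: p = 6 (the number of states). The repeated state found above gives |xy| = j ≤ 6 and |y| = j − i ≥ 1.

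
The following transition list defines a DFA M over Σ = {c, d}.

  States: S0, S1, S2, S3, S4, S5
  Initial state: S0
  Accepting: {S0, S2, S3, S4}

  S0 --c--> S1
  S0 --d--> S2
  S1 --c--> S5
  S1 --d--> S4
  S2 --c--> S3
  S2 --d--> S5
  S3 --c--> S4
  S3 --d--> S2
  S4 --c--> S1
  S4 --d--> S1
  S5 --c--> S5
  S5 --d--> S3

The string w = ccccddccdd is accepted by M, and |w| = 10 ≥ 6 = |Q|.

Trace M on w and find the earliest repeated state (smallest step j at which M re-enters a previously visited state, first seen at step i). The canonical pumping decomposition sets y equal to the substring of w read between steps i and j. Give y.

c

State sequence: S0 -c-> S1 -c-> S5 -c-> S5 -c-> S5 -d-> S3 -d-> S2 -c-> S3 -c-> S4 -d-> S1 -d-> S4
First repeat at step 3: S5 was already visited.

So i = 2, j = 3, giving x = w[0:2] = cc, y = w[2:3] = c, z = w[3:10] = cddccdd.
Check: |xy| = 3 ≤ 6 and |y| = 1 ≥ 1. Reading y takes M from S5 back to S5, so every xyⁱz is accepted.
The DFA has 6 states, so the proof of the pumping lemma guarantees a repeated state among the first 6+1 visited; the segment between the two visits is the pumpable y.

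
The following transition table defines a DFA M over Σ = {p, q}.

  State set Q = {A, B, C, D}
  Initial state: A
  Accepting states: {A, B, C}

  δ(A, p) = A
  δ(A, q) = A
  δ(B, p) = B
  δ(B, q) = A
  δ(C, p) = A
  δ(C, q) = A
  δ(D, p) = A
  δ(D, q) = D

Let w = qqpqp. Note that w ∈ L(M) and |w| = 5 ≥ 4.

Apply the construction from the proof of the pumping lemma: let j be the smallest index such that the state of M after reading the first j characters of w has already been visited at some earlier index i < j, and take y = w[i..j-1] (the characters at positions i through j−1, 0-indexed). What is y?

q

State sequence: A -q-> A -q-> A -p-> A -q-> A -p-> A
First repeat at step 1: A was already visited.

So i = 0, j = 1, giving x = w[0:0] = ε, y = w[0:1] = q, z = w[1:5] = qpqp.
Check: |xy| = 1 ≤ 4 and |y| = 1 ≥ 1. Reading y takes M from A back to A, so every xyⁱz is accepted.
Since M has 4 states, any run of length ≥ 4 visits 4+1 states, so by pigeonhole some state repeats within the first 4 steps — that repeat gives the pumpable loop.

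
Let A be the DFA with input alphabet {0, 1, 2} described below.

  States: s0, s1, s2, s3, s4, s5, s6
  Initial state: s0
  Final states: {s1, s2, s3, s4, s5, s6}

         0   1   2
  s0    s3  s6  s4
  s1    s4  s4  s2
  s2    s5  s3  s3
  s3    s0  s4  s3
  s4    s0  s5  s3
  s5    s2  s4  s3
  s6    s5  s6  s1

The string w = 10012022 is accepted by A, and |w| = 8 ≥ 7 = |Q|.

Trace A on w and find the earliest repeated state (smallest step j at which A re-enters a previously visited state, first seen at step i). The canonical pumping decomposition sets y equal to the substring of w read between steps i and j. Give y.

2

State sequence: s0 -1-> s6 -0-> s5 -0-> s2 -1-> s3 -2-> s3 -0-> s0 -2-> s4 -2-> s3
First repeat at step 5: s3 was already visited.

So i = 4, j = 5, giving x = w[0:4] = 1001, y = w[4:5] = 2, z = w[5:8] = 022.
Check: |xy| = 5 ≤ 7 and |y| = 1 ≥ 1. Reading y takes A from s3 back to s3, so every xyⁱz is accepted.
Since A has 7 states, any run of length ≥ 7 visits 7+1 states, so by pigeonhole some state repeats within the first 7 steps — that repeat gives the pumpable loop.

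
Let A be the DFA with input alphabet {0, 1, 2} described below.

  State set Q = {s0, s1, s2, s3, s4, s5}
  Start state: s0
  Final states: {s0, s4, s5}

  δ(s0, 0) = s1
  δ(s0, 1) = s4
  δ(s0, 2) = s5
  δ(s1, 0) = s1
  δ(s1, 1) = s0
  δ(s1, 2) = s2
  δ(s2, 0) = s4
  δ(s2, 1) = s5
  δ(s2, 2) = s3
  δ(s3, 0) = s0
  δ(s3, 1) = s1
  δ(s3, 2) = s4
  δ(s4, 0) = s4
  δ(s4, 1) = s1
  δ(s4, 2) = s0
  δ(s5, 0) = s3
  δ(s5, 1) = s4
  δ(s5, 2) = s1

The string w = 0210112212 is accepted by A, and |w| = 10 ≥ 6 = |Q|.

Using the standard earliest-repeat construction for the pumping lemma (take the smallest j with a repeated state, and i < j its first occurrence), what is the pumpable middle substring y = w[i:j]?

2101

Run of A on w = 0 2 1 0 1 1 2 2 1 2:
  step 0: s0  (start)
  step 1: s1  (read 0: s0→s1)
  step 2: s2  (read 2: s1→s2)
  step 3: s5  (read 1: s2→s5)
  step 4: s3  (read 0: s5→s3)
  step 5: s1  (read 1: s3→s1)   ← first repeat (s1 seen earlier)
  step 6: s0  (read 1: s1→s0)
  step 7: s5  (read 2: s0→s5)
  step 8: s1  (read 2: s5→s1)
  step 9: s0  (read 1: s1→s0)
  step 10: s5  (read 2: s0→s5)

So i = 1, j = 5, giving x = w[0:1] = 0, y = w[1:5] = 2101, z = w[5:10] = 12212.
Check: |xy| = 5 ≤ 6 and |y| = 4 ≥ 1. Reading y takes A from s1 back to s1, so every xyⁱz is accepted.
The DFA has 6 states, so the proof of the pumping lemma guarantees a repeated state among the first 6+1 visited; the segment between the two visits is the pumpable y.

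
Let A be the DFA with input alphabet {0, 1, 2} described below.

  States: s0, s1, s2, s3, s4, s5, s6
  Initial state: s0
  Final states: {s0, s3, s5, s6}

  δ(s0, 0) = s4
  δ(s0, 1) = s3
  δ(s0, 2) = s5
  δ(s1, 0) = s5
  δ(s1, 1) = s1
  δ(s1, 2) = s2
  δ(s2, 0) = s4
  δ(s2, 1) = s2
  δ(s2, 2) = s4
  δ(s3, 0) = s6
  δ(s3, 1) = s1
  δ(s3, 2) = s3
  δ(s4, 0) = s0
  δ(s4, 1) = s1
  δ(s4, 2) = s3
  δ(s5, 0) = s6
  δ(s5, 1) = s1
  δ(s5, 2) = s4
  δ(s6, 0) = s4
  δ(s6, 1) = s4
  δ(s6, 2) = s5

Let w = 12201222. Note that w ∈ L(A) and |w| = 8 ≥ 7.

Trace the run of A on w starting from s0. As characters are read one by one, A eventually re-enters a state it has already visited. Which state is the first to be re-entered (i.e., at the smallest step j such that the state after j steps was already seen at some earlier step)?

State sequence: s0 -1-> s3 -2-> s3 -2-> s3 -0-> s6 -1-> s4 -2-> s3 -2-> s3 -2-> s3
First repeat at step 2: s3 was already visited.

The earliest repeat is at step j = 2: A is in s3, which it already visited at step i = 1.
Pumping length from the standard proof: p = 7 (the number of states). The repeated state found above gives |xy| = j ≤ 7 and |y| = j − i ≥ 1.

s3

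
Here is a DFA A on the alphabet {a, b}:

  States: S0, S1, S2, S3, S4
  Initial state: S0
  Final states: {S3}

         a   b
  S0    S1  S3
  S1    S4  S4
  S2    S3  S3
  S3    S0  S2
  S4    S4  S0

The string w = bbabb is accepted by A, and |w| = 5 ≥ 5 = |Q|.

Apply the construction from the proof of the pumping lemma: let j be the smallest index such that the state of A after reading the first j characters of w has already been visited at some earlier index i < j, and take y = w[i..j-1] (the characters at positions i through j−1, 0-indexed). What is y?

Run of A on w = b b a b b:
  step 0: S0  (start)
  step 1: S3  (read b: S0→S3)
  step 2: S2  (read b: S3→S2)
  step 3: S3  (read a: S2→S3)   ← first repeat (S3 seen earlier)
  step 4: S2  (read b: S3→S2)
  step 5: S3  (read b: S2→S3)

So i = 1, j = 3, giving x = w[0:1] = b, y = w[1:3] = ba, z = w[3:5] = bb.
Check: |xy| = 3 ≤ 5 and |y| = 2 ≥ 1. Reading y takes A from S3 back to S3, so every xyⁱz is accepted.
Since A has 5 states, any run of length ≥ 5 visits 5+1 states, so by pigeonhole some state repeats within the first 5 steps — that repeat gives the pumpable loop.

ba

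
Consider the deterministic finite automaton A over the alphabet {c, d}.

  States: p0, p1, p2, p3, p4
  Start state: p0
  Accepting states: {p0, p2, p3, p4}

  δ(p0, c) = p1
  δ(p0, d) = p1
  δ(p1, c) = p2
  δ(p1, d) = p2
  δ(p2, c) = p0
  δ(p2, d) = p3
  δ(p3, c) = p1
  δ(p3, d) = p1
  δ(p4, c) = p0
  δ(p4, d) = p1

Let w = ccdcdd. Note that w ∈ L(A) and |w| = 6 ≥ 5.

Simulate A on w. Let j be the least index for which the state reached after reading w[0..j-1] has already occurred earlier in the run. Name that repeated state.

p1

State sequence: p0 -c-> p1 -c-> p2 -d-> p3 -c-> p1 -d-> p2 -d-> p3
First repeat at step 4: p1 was already visited.

The earliest repeat is at step j = 4: A is in p1, which it already visited at step i = 1.
With |Q| = 5, pigeonhole forces a state repeat no later than step 5; the substring read between the first and second visits to that state can be pumped.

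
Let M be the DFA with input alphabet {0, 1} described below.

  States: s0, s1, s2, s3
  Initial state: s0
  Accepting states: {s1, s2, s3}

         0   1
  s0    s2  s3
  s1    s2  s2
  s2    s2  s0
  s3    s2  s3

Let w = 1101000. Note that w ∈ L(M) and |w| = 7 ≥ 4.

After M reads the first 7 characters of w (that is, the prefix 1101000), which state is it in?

s2

State sequence: s0 -1-> s3 -1-> s3 -0-> s2 -1-> s0 -0-> s2 -0-> s2 -0-> s2

After reading 7 characters, M is in state s2.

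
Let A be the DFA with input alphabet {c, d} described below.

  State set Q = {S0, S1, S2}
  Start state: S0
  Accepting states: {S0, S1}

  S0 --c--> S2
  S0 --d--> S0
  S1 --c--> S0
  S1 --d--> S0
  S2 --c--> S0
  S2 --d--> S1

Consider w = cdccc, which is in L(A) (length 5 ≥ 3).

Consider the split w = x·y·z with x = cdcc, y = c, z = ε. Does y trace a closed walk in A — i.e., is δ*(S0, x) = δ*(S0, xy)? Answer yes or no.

no

Run of A on the first 5 characters of w = c d c c c:
  step 0: S0  (start)
  step 1: S2  (read c: S0→S2)
  step 2: S1  (read d: S2→S1)
  step 3: S0  (read c: S1→S0)
  step 4: S2  (read c: S0→S2)
  step 5: S0  (read c: S2→S0)

After x (step 4): S2. After xy (step 5): S0.
They differ (S2 ≠ S0), so y is not a cycle from the state after x; this split is not the one the pumping-lemma construction produces, and pumping y need not keep the string in L(A).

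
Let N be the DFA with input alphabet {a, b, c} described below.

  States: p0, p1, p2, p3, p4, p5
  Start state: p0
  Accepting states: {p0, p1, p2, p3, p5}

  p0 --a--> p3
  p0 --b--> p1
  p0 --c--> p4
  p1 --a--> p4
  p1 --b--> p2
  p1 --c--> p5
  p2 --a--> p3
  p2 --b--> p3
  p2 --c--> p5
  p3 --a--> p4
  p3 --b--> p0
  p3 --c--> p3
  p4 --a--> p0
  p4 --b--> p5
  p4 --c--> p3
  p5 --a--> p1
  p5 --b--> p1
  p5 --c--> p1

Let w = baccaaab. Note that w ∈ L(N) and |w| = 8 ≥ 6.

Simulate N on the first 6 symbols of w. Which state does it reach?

Run of N on the first 6 characters of w = b a c c a a:
  step 0: p0  (start)
  step 1: p1  (read b: p0→p1)
  step 2: p4  (read a: p1→p4)
  step 3: p3  (read c: p4→p3)
  step 4: p3  (read c: p3→p3)
  step 5: p4  (read a: p3→p4)
  step 6: p0  (read a: p4→p0)

After reading 6 characters, N is in state p0.
(This kind of state-tracing is the core of the pumping-lemma construction: with 6 states, pigeonhole forces a repeat within the first 6 steps.)

p0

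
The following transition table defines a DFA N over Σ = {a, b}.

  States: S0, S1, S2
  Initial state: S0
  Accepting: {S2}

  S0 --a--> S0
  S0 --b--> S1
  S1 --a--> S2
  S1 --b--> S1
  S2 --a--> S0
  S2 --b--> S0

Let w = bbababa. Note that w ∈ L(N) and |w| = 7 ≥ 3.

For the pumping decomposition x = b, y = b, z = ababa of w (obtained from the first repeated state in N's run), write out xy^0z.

xy⁰z = xz = b·ababa = bababa.
Reading y = b takes N from S1 back to S1, so after x the machine is still in S1, and z then leads to the accepting state S2. Hence bababa ∈ L(N).

bababa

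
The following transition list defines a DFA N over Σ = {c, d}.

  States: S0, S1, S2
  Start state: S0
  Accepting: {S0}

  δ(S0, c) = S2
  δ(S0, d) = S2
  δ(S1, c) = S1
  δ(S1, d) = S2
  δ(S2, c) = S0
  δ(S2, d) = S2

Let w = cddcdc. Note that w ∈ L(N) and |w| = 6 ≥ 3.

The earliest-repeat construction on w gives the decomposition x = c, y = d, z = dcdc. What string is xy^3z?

cddddcdc

xy^3z = c·d·d·d·dcdc = cddddcdc.
Reading y = d takes N from S2 back to S2, so after x·y·y·y the machine is still in S2, and z then leads to the accepting state S0. Hence cddddcdc ∈ L(N).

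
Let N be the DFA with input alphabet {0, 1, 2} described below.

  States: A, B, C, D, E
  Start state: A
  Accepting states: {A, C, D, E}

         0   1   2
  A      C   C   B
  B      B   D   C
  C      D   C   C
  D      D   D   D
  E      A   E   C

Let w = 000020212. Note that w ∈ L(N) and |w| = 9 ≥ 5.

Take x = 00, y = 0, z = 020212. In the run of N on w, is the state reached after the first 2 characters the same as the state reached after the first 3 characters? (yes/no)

yes

State sequence: A -0-> C -0-> D -0-> D

After x (step 2): D. After xy (step 3): D.
They match, so y = 0 drives N around a cycle from D back to itself; pumping y any number of times keeps N in D before reading z, and xyⁱz ∈ L(N) for every i ≥ 0.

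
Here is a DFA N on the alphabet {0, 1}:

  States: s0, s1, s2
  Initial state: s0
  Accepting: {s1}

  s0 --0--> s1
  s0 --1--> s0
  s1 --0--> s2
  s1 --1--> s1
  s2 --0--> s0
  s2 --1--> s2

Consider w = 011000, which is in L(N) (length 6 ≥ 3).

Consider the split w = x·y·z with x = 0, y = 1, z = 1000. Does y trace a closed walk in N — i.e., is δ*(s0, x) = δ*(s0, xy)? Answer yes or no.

yes

Run of N on the first 2 characters of w = 0 1:
  step 0: s0  (start)
  step 1: s1  (read 0: s0→s1)
  step 2: s1  (read 1: s1→s1)

After x (step 1): s1. After xy (step 2): s1.
They match, so y = 1 drives N around a cycle from s1 back to itself; pumping y any number of times keeps N in s1 before reading z, and xyⁱz ∈ L(N) for every i ≥ 0.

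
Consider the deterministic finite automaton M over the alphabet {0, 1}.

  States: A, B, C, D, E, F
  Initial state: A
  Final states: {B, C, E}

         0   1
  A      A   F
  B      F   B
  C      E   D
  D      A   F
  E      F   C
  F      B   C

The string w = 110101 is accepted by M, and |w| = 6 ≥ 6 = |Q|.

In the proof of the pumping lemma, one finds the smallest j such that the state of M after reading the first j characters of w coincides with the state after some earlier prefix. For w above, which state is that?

Run of M on w = 1 1 0 1 0 1:
  step 0: A  (start)
  step 1: F  (read 1: A→F)
  step 2: C  (read 1: F→C)
  step 3: E  (read 0: C→E)
  step 4: C  (read 1: E→C)   ← first repeat (C seen earlier)
  step 5: E  (read 0: C→E)
  step 6: C  (read 1: E→C)

The earliest repeat is at step j = 4: M is in C, which it already visited at step i = 2.
Since M has 6 states, any run of length ≥ 6 visits 6+1 states, so by pigeonhole some state repeats within the first 6 steps — that repeat gives the pumpable loop.

C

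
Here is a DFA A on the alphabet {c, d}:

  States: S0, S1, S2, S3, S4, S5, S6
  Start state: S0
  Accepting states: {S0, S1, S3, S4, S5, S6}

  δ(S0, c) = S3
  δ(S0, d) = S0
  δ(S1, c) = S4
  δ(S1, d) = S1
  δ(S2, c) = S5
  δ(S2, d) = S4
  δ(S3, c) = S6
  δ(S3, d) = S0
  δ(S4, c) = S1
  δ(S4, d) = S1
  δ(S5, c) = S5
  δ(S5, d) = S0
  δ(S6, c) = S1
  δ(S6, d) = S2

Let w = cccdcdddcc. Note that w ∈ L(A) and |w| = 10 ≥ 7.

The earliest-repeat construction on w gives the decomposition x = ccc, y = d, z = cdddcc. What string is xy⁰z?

ccccdddcc

xy⁰z = xz = ccc·cdddcc = ccccdddcc.
Reading y = d takes A from S1 back to S1, so after x the machine is still in S1, and z then leads to the accepting state S1. Hence ccccdddcc ∈ L(A).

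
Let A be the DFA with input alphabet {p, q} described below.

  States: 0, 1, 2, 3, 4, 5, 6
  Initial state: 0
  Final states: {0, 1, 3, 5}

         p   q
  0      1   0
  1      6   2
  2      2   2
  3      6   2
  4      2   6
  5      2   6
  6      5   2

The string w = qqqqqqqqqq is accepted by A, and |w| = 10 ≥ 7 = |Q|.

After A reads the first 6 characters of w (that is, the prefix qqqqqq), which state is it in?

0

Run of A on the first 6 characters of w = q q q q q q:
  step 0: 0  (start)
  step 1: 0  (read q: 0→0)
  step 2: 0  (read q: 0→0)
  step 3: 0  (read q: 0→0)
  step 4: 0  (read q: 0→0)
  step 5: 0  (read q: 0→0)
  step 6: 0  (read q: 0→0)

After reading 6 characters, A is in state 0.
(This kind of state-tracing is the core of the pumping-lemma construction: with 7 states, pigeonhole forces a repeat within the first 7 steps.)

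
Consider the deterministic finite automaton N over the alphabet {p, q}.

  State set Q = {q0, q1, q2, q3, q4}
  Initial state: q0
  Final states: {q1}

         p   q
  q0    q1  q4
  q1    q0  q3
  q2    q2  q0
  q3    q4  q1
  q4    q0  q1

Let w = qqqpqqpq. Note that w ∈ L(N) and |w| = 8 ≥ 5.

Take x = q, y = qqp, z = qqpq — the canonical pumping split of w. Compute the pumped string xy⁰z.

xy⁰z = xz = q·qqpq = qqqpq.
Reading y = qqp takes N from q4 back to q4, so after x the machine is still in q4, and z then leads to the accepting state q1. Hence qqqpq ∈ L(N).

qqqpq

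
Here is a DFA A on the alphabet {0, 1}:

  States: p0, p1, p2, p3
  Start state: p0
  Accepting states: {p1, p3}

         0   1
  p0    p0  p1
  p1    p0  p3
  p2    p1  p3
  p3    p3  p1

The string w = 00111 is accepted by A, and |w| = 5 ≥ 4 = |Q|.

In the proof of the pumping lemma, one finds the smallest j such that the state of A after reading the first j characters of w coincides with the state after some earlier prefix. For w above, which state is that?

p0

State sequence: p0 -0-> p0 -0-> p0 -1-> p1 -1-> p3 -1-> p1
First repeat at step 1: p0 was already visited.

The earliest repeat is at step j = 1: A is in p0, which it already visited at step i = 0.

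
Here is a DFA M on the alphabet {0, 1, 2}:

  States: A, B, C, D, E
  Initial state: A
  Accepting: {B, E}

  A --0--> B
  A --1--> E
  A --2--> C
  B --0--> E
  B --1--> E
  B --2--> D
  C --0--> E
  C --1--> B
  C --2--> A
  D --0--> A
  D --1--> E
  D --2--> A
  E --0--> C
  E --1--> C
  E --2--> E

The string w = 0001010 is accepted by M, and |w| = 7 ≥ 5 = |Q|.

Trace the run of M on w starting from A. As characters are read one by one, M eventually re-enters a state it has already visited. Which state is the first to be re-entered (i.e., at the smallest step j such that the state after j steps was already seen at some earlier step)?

B

State sequence: A -0-> B -0-> E -0-> C -1-> B -0-> E -1-> C -0-> E
First repeat at step 4: B was already visited.

The earliest repeat is at step j = 4: M is in B, which it already visited at step i = 1.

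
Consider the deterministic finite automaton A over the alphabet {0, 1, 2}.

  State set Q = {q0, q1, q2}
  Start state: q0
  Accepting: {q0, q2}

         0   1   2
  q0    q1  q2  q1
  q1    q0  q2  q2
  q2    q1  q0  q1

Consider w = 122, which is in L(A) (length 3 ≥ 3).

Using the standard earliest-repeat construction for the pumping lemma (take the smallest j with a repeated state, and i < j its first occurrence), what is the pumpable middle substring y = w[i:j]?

22

State sequence: q0 -1-> q2 -2-> q1 -2-> q2
First repeat at step 3: q2 was already visited.

So i = 1, j = 3, giving x = w[0:1] = 1, y = w[1:3] = 22, z = w[3:3] = ε.
Check: |xy| = 3 ≤ 3 and |y| = 2 ≥ 1. Reading y takes A from q2 back to q2, so every xyⁱz is accepted.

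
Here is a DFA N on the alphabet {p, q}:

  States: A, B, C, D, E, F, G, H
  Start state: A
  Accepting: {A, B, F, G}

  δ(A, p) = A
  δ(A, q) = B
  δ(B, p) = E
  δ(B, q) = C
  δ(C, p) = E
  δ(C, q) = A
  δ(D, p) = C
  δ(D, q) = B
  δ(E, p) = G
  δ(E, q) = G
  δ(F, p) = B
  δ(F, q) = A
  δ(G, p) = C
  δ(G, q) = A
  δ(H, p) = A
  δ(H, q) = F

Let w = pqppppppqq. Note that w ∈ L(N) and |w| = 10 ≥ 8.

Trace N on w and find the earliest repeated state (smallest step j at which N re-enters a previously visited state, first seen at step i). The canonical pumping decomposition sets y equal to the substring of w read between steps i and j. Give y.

p

State sequence: A -p-> A -q-> B -p-> E -p-> G -p-> C -p-> E -p-> G -p-> C -q-> A -q-> B
First repeat at step 1: A was already visited.

So i = 0, j = 1, giving x = w[0:0] = ε, y = w[0:1] = p, z = w[1:10] = qppppppqq.
Check: |xy| = 1 ≤ 8 and |y| = 1 ≥ 1. Reading y takes N from A back to A, so every xyⁱz is accepted.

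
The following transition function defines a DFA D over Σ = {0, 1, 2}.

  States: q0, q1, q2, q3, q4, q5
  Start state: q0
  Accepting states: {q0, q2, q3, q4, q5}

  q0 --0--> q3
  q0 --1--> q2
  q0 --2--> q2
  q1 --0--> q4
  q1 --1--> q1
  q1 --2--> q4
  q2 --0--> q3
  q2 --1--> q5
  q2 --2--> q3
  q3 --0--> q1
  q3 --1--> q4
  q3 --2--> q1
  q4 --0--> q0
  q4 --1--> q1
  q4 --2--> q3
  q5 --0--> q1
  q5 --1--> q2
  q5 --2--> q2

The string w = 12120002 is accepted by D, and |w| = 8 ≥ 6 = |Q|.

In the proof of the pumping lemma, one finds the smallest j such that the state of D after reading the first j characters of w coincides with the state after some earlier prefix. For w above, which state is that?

State sequence: q0 -1-> q2 -2-> q3 -1-> q4 -2-> q3 -0-> q1 -0-> q4 -0-> q0 -2-> q2
First repeat at step 4: q3 was already visited.

The earliest repeat is at step j = 4: D is in q3, which it already visited at step i = 2.
The DFA has 6 states, so the proof of the pumping lemma guarantees a repeated state among the first 6+1 visited; the segment between the two visits is the pumpable y.

q3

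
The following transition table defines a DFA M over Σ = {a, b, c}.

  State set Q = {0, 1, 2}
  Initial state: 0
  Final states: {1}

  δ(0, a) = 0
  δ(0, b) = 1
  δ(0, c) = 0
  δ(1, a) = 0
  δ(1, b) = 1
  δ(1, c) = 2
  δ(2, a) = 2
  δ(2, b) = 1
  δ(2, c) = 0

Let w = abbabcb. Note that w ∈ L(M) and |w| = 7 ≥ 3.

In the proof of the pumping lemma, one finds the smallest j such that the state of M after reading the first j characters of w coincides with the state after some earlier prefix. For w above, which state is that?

0

State sequence: 0 -a-> 0 -b-> 1 -b-> 1 -a-> 0 -b-> 1 -c-> 2 -b-> 1
First repeat at step 1: 0 was already visited.

The earliest repeat is at step j = 1: M is in 0, which it already visited at step i = 0.
With |Q| = 3, pigeonhole forces a state repeat no later than step 3; the substring read between the first and second visits to that state can be pumped.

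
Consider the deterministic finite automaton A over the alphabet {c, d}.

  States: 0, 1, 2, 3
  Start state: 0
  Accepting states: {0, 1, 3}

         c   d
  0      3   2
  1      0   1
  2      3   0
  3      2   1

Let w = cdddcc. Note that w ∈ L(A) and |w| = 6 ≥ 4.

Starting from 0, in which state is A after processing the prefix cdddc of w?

Run of A on the first 5 characters of w = c d d d c:
  step 0: 0  (start)
  step 1: 3  (read c: 0→3)
  step 2: 1  (read d: 3→1)
  step 3: 1  (read d: 1→1)
  step 4: 1  (read d: 1→1)
  step 5: 0  (read c: 1→0)

After reading 5 characters, A is in state 0.

0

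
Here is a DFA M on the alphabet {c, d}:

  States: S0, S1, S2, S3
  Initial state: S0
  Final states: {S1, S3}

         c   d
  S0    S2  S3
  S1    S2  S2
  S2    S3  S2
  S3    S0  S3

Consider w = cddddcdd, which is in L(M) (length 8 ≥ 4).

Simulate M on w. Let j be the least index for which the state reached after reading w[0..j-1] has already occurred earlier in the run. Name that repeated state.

State sequence: S0 -c-> S2 -d-> S2 -d-> S2 -d-> S2 -d-> S2 -c-> S3 -d-> S3 -d-> S3
First repeat at step 2: S2 was already visited.

The earliest repeat is at step j = 2: M is in S2, which it already visited at step i = 1.
With |Q| = 4, pigeonhole forces a state repeat no later than step 4; the substring read between the first and second visits to that state can be pumped.

S2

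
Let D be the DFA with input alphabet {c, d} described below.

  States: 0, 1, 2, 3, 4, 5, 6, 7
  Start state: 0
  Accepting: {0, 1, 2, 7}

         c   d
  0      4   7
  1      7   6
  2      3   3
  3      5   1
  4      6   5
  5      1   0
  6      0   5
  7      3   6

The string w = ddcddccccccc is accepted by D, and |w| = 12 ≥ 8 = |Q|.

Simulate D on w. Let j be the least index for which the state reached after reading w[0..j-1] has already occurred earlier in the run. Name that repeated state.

0

Run of D on w = d d c d d c c c c c c c:
  step 0: 0  (start)
  step 1: 7  (read d: 0→7)
  step 2: 6  (read d: 7→6)
  step 3: 0  (read c: 6→0)   ← first repeat (0 seen earlier)
  step 4: 7  (read d: 0→7)
  step 5: 6  (read d: 7→6)
  step 6: 0  (read c: 6→0)
  step 7: 4  (read c: 0→4)
  step 8: 6  (read c: 4→6)
  step 9: 0  (read c: 6→0)
  step 10: 4  (read c: 0→4)
  step 11: 6  (read c: 4→6)
  step 12: 0  (read c: 6→0)

The earliest repeat is at step j = 3: D is in 0, which it already visited at step i = 0.
Since D has 8 states, any run of length ≥ 8 visits 8+1 states, so by pigeonhole some state repeats within the first 8 steps — that repeat gives the pumpable loop.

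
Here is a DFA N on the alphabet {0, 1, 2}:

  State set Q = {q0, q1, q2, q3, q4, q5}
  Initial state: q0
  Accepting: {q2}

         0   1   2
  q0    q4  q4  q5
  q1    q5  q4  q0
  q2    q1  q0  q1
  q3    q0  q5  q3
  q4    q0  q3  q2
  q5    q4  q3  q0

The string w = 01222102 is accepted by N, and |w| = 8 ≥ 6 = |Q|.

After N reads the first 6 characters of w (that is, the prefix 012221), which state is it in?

Run of N on the first 6 characters of w = 0 1 2 2 2 1:
  step 0: q0  (start)
  step 1: q4  (read 0: q0→q4)
  step 2: q3  (read 1: q4→q3)
  step 3: q3  (read 2: q3→q3)
  step 4: q3  (read 2: q3→q3)
  step 5: q3  (read 2: q3→q3)
  step 6: q5  (read 1: q3→q5)

After reading 6 characters, N is in state q5.

q5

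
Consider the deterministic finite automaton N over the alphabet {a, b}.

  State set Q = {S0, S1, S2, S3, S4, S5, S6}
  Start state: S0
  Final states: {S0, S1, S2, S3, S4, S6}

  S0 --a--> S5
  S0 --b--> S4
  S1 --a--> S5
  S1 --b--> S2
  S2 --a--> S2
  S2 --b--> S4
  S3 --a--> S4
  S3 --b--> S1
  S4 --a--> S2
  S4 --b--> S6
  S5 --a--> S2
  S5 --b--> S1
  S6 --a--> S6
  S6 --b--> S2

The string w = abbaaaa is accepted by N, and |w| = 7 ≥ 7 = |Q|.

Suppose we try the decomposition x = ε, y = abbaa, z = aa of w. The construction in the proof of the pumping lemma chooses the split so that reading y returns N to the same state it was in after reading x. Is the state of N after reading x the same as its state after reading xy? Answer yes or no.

no

Run of N on the first 5 characters of w = a b b a a:
  step 0: S0  (start)
  step 1: S5  (read a: S0→S5)
  step 2: S1  (read b: S5→S1)
  step 3: S2  (read b: S1→S2)
  step 4: S2  (read a: S2→S2)
  step 5: S2  (read a: S2→S2)

After x (step 0): S0. After xy (step 5): S2.
They differ (S0 ≠ S2), so y is not a cycle from the state after x; this split is not the one the pumping-lemma construction produces, and pumping y need not keep the string in L(N).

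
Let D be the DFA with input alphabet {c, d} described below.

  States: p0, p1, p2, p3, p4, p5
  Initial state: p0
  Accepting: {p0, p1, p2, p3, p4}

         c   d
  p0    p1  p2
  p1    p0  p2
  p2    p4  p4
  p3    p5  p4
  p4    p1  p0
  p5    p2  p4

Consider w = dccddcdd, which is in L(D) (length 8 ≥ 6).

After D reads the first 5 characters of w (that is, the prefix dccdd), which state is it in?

State sequence: p0 -d-> p2 -c-> p4 -c-> p1 -d-> p2 -d-> p4

After reading 5 characters, D is in state p4.

p4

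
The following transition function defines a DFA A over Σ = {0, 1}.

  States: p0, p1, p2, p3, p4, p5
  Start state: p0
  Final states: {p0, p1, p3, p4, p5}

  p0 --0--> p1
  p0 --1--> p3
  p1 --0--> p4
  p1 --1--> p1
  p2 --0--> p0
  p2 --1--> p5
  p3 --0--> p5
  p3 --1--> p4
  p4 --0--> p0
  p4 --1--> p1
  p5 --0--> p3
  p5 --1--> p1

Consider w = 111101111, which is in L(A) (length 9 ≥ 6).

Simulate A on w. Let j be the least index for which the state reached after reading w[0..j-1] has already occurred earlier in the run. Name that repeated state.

Run of A on w = 1 1 1 1 0 1 1 1 1:
  step 0: p0  (start)
  step 1: p3  (read 1: p0→p3)
  step 2: p4  (read 1: p3→p4)
  step 3: p1  (read 1: p4→p1)
  step 4: p1  (read 1: p1→p1)   ← first repeat (p1 seen earlier)
  step 5: p4  (read 0: p1→p4)
  step 6: p1  (read 1: p4→p1)
  step 7: p1  (read 1: p1→p1)
  step 8: p1  (read 1: p1→p1)
  step 9: p1  (read 1: p1→p1)

The earliest repeat is at step j = 4: A is in p1, which it already visited at step i = 3.
Pumping length from the standard proof: p = 6 (the number of states). The repeated state found above gives |xy| = j ≤ 6 and |y| = j − i ≥ 1.

p1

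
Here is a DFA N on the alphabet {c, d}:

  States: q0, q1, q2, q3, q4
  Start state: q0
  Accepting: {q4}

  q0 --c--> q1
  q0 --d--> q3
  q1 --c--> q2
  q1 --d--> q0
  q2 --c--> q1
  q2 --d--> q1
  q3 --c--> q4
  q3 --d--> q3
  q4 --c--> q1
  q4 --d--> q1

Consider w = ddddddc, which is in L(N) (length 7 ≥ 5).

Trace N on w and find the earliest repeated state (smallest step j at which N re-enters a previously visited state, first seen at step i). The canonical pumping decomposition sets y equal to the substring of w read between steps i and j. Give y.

d

State sequence: q0 -d-> q3 -d-> q3 -d-> q3 -d-> q3 -d-> q3 -d-> q3 -c-> q4
First repeat at step 2: q3 was already visited.

So i = 1, j = 2, giving x = w[0:1] = d, y = w[1:2] = d, z = w[2:7] = ddddc.
Check: |xy| = 2 ≤ 5 and |y| = 1 ≥ 1. Reading y takes N from q3 back to q3, so every xyⁱz is accepted.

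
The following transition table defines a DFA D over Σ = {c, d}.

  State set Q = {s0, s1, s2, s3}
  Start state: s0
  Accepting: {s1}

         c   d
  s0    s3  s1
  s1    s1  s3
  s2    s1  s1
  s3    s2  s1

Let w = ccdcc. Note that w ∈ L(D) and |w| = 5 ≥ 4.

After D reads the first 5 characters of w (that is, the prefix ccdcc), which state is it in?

Run of D on the first 5 characters of w = c c d c c:
  step 0: s0  (start)
  step 1: s3  (read c: s0→s3)
  step 2: s2  (read c: s3→s2)
  step 3: s1  (read d: s2→s1)
  step 4: s1  (read c: s1→s1)
  step 5: s1  (read c: s1→s1)

After reading 5 characters, D is in state s1.

s1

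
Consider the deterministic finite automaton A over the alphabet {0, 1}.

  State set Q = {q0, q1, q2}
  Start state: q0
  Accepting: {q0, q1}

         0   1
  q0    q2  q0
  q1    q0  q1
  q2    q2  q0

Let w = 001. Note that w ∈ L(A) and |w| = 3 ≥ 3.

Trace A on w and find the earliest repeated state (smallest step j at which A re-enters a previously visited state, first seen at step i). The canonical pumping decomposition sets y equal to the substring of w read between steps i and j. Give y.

0

State sequence: q0 -0-> q2 -0-> q2 -1-> q0
First repeat at step 2: q2 was already visited.

So i = 1, j = 2, giving x = w[0:1] = 0, y = w[1:2] = 0, z = w[2:3] = 1.
Check: |xy| = 2 ≤ 3 and |y| = 1 ≥ 1. Reading y takes A from q2 back to q2, so every xyⁱz is accepted.
The DFA has 3 states, so the proof of the pumping lemma guarantees a repeated state among the first 3+1 visited; the segment between the two visits is the pumpable y.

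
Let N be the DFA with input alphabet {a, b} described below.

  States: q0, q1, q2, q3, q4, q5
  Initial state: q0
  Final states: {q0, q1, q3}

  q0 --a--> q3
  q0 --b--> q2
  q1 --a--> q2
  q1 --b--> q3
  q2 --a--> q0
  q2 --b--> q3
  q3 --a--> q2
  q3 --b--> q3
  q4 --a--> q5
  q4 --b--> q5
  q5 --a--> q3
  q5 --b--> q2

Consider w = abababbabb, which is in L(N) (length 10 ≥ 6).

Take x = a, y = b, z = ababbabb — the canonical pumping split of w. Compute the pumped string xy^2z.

abbababbabb

xy^2z = a·b·b·ababbabb = abbababbabb.
Reading y = b takes N from q3 back to q3, so after x·y·y the machine is still in q3, and z then leads to the accepting state q3. Hence abbababbabb ∈ L(N).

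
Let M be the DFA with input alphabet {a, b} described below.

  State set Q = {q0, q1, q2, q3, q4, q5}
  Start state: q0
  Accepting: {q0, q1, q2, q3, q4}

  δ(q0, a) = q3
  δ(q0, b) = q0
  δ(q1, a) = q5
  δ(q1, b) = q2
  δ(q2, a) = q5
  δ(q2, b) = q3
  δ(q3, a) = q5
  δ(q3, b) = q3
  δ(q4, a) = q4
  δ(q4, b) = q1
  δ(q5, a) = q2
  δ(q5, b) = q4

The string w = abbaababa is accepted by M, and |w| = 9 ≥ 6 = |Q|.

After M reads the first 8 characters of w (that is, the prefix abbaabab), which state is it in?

Run of M on the first 8 characters of w = a b b a a b a b:
  step 0: q0  (start)
  step 1: q3  (read a: q0→q3)
  step 2: q3  (read b: q3→q3)
  step 3: q3  (read b: q3→q3)
  step 4: q5  (read a: q3→q5)
  step 5: q2  (read a: q5→q2)
  step 6: q3  (read b: q2→q3)
  step 7: q5  (read a: q3→q5)
  step 8: q4  (read b: q5→q4)

After reading 8 characters, M is in state q4.

q4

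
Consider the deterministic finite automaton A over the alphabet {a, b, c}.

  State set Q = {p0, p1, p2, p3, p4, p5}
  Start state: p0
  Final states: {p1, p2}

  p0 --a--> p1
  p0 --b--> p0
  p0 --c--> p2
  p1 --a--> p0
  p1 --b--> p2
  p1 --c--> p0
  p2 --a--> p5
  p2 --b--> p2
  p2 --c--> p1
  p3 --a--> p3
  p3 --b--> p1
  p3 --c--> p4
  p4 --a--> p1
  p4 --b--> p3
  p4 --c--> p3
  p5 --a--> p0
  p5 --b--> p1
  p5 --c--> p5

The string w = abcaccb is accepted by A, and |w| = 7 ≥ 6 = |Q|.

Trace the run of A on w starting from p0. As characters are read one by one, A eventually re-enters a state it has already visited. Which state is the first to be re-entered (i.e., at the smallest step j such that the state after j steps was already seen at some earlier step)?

p1

State sequence: p0 -a-> p1 -b-> p2 -c-> p1 -a-> p0 -c-> p2 -c-> p1 -b-> p2
First repeat at step 3: p1 was already visited.

The earliest repeat is at step j = 3: A is in p1, which it already visited at step i = 1.
With |Q| = 6, pigeonhole forces a state repeat no later than step 6; the substring read between the first and second visits to that state can be pumped.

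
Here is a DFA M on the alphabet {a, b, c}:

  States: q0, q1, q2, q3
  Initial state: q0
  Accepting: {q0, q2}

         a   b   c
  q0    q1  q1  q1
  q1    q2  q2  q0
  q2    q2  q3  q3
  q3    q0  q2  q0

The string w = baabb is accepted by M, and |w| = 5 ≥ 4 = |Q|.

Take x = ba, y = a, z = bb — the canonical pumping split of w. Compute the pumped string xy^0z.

babb

xy⁰z = xz = ba·bb = babb.
Reading y = a takes M from q2 back to q2, so after x the machine is still in q2, and z then leads to the accepting state q2. Hence babb ∈ L(M).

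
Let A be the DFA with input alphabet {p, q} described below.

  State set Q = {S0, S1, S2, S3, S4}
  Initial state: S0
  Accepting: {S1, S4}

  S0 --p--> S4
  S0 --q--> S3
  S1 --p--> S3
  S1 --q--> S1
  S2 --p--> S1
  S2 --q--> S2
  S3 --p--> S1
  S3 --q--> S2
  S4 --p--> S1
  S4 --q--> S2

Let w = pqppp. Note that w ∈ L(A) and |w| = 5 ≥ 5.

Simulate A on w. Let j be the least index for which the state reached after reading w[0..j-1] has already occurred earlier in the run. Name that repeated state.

State sequence: S0 -p-> S4 -q-> S2 -p-> S1 -p-> S3 -p-> S1
First repeat at step 5: S1 was already visited.

The earliest repeat is at step j = 5: A is in S1, which it already visited at step i = 3.
Since A has 5 states, any run of length ≥ 5 visits 5+1 states, so by pigeonhole some state repeats within the first 5 steps — that repeat gives the pumpable loop.

S1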